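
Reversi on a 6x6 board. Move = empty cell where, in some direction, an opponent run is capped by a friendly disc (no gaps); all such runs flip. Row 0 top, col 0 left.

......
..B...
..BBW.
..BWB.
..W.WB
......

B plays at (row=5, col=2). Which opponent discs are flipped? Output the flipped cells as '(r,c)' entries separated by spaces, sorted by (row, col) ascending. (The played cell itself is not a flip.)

Answer: (4,2)

Derivation:
Dir NW: first cell '.' (not opp) -> no flip
Dir N: opp run (4,2) capped by B -> flip
Dir NE: first cell '.' (not opp) -> no flip
Dir W: first cell '.' (not opp) -> no flip
Dir E: first cell '.' (not opp) -> no flip
Dir SW: edge -> no flip
Dir S: edge -> no flip
Dir SE: edge -> no flip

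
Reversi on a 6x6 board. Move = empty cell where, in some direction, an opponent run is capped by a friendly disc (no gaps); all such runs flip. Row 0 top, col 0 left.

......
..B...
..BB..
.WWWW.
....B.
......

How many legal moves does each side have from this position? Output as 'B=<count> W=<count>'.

Answer: B=6 W=7

Derivation:
-- B to move --
(2,0): no bracket -> illegal
(2,1): no bracket -> illegal
(2,4): flips 1 -> legal
(2,5): no bracket -> illegal
(3,0): no bracket -> illegal
(3,5): no bracket -> illegal
(4,0): flips 1 -> legal
(4,1): flips 1 -> legal
(4,2): flips 1 -> legal
(4,3): flips 1 -> legal
(4,5): flips 1 -> legal
B mobility = 6
-- W to move --
(0,1): flips 2 -> legal
(0,2): flips 2 -> legal
(0,3): no bracket -> illegal
(1,1): flips 1 -> legal
(1,3): flips 2 -> legal
(1,4): flips 1 -> legal
(2,1): no bracket -> illegal
(2,4): no bracket -> illegal
(3,5): no bracket -> illegal
(4,3): no bracket -> illegal
(4,5): no bracket -> illegal
(5,3): no bracket -> illegal
(5,4): flips 1 -> legal
(5,5): flips 1 -> legal
W mobility = 7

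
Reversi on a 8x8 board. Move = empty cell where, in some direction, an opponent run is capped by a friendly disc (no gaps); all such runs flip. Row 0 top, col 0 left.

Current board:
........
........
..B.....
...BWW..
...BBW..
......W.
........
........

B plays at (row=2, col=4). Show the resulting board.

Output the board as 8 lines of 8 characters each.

Place B at (2,4); scan 8 dirs for brackets.
Dir NW: first cell '.' (not opp) -> no flip
Dir N: first cell '.' (not opp) -> no flip
Dir NE: first cell '.' (not opp) -> no flip
Dir W: first cell '.' (not opp) -> no flip
Dir E: first cell '.' (not opp) -> no flip
Dir SW: first cell 'B' (not opp) -> no flip
Dir S: opp run (3,4) capped by B -> flip
Dir SE: opp run (3,5), next='.' -> no flip
All flips: (3,4)

Answer: ........
........
..B.B...
...BBW..
...BBW..
......W.
........
........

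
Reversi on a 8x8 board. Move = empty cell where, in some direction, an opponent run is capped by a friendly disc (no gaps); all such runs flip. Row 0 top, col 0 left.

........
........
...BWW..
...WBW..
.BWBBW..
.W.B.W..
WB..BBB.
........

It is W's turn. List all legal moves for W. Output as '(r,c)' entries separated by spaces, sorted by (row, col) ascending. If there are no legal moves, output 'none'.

(1,2): flips 2 -> legal
(1,3): flips 1 -> legal
(1,4): no bracket -> illegal
(2,2): flips 1 -> legal
(3,0): no bracket -> illegal
(3,1): flips 1 -> legal
(3,2): no bracket -> illegal
(4,0): flips 1 -> legal
(5,0): no bracket -> illegal
(5,2): flips 2 -> legal
(5,4): flips 2 -> legal
(5,6): no bracket -> illegal
(5,7): no bracket -> illegal
(6,2): flips 3 -> legal
(6,3): flips 2 -> legal
(6,7): no bracket -> illegal
(7,0): no bracket -> illegal
(7,1): flips 1 -> legal
(7,2): no bracket -> illegal
(7,3): flips 1 -> legal
(7,4): no bracket -> illegal
(7,5): flips 3 -> legal
(7,6): no bracket -> illegal
(7,7): flips 1 -> legal

Answer: (1,2) (1,3) (2,2) (3,1) (4,0) (5,2) (5,4) (6,2) (6,3) (7,1) (7,3) (7,5) (7,7)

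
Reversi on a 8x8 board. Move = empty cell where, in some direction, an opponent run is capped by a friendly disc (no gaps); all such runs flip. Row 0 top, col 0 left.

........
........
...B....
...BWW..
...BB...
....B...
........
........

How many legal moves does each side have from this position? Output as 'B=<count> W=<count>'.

-- B to move --
(2,4): flips 1 -> legal
(2,5): flips 1 -> legal
(2,6): flips 1 -> legal
(3,6): flips 2 -> legal
(4,5): flips 1 -> legal
(4,6): no bracket -> illegal
B mobility = 5
-- W to move --
(1,2): flips 1 -> legal
(1,3): no bracket -> illegal
(1,4): no bracket -> illegal
(2,2): no bracket -> illegal
(2,4): no bracket -> illegal
(3,2): flips 1 -> legal
(4,2): no bracket -> illegal
(4,5): no bracket -> illegal
(5,2): flips 1 -> legal
(5,3): flips 1 -> legal
(5,5): no bracket -> illegal
(6,3): no bracket -> illegal
(6,4): flips 2 -> legal
(6,5): no bracket -> illegal
W mobility = 5

Answer: B=5 W=5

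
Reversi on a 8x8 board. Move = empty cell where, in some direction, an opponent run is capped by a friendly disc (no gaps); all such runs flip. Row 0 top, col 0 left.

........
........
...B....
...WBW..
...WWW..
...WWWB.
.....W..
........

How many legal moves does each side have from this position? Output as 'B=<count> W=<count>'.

-- B to move --
(2,2): no bracket -> illegal
(2,4): no bracket -> illegal
(2,5): no bracket -> illegal
(2,6): no bracket -> illegal
(3,2): flips 1 -> legal
(3,6): flips 1 -> legal
(4,2): no bracket -> illegal
(4,6): no bracket -> illegal
(5,2): flips 4 -> legal
(6,2): no bracket -> illegal
(6,3): flips 3 -> legal
(6,4): flips 2 -> legal
(6,6): no bracket -> illegal
(7,4): flips 1 -> legal
(7,5): no bracket -> illegal
(7,6): no bracket -> illegal
B mobility = 6
-- W to move --
(1,2): flips 2 -> legal
(1,3): flips 1 -> legal
(1,4): no bracket -> illegal
(2,2): no bracket -> illegal
(2,4): flips 1 -> legal
(2,5): flips 1 -> legal
(3,2): no bracket -> illegal
(4,6): no bracket -> illegal
(4,7): flips 1 -> legal
(5,7): flips 1 -> legal
(6,6): no bracket -> illegal
(6,7): flips 1 -> legal
W mobility = 7

Answer: B=6 W=7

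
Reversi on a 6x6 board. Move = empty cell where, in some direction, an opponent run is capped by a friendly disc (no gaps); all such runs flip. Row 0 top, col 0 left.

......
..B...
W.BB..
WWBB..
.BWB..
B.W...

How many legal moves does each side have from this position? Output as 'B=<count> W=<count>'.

-- B to move --
(1,0): no bracket -> illegal
(1,1): no bracket -> illegal
(2,1): flips 1 -> legal
(4,0): flips 1 -> legal
(5,1): flips 1 -> legal
(5,3): no bracket -> illegal
B mobility = 3
-- W to move --
(0,1): no bracket -> illegal
(0,2): flips 3 -> legal
(0,3): no bracket -> illegal
(1,1): no bracket -> illegal
(1,3): flips 1 -> legal
(1,4): no bracket -> illegal
(2,1): no bracket -> illegal
(2,4): flips 1 -> legal
(3,4): flips 3 -> legal
(4,0): flips 1 -> legal
(4,4): flips 1 -> legal
(5,1): flips 1 -> legal
(5,3): no bracket -> illegal
(5,4): no bracket -> illegal
W mobility = 7

Answer: B=3 W=7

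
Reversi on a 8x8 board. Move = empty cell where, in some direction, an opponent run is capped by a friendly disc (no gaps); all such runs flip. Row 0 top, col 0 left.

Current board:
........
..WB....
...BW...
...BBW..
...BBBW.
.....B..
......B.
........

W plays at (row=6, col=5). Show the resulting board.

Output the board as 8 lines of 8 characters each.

Answer: ........
..WB....
...BW...
...BBW..
...BBWW.
.....W..
.....WB.
........

Derivation:
Place W at (6,5); scan 8 dirs for brackets.
Dir NW: first cell '.' (not opp) -> no flip
Dir N: opp run (5,5) (4,5) capped by W -> flip
Dir NE: first cell '.' (not opp) -> no flip
Dir W: first cell '.' (not opp) -> no flip
Dir E: opp run (6,6), next='.' -> no flip
Dir SW: first cell '.' (not opp) -> no flip
Dir S: first cell '.' (not opp) -> no flip
Dir SE: first cell '.' (not opp) -> no flip
All flips: (4,5) (5,5)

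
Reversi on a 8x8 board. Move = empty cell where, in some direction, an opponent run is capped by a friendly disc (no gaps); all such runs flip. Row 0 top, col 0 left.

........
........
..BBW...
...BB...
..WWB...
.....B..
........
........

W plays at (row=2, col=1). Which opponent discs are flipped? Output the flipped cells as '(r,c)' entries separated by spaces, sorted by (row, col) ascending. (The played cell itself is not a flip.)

Answer: (2,2) (2,3)

Derivation:
Dir NW: first cell '.' (not opp) -> no flip
Dir N: first cell '.' (not opp) -> no flip
Dir NE: first cell '.' (not opp) -> no flip
Dir W: first cell '.' (not opp) -> no flip
Dir E: opp run (2,2) (2,3) capped by W -> flip
Dir SW: first cell '.' (not opp) -> no flip
Dir S: first cell '.' (not opp) -> no flip
Dir SE: first cell '.' (not opp) -> no flip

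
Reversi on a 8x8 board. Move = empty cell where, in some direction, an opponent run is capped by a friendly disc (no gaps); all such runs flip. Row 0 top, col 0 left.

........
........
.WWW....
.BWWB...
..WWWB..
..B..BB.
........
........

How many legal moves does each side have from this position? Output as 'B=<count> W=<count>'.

-- B to move --
(1,0): no bracket -> illegal
(1,1): flips 4 -> legal
(1,2): flips 4 -> legal
(1,3): flips 1 -> legal
(1,4): no bracket -> illegal
(2,0): no bracket -> illegal
(2,4): no bracket -> illegal
(3,0): no bracket -> illegal
(3,5): no bracket -> illegal
(4,1): flips 3 -> legal
(5,1): no bracket -> illegal
(5,3): flips 1 -> legal
(5,4): flips 1 -> legal
B mobility = 6
-- W to move --
(2,0): flips 1 -> legal
(2,4): flips 1 -> legal
(2,5): flips 1 -> legal
(3,0): flips 1 -> legal
(3,5): flips 1 -> legal
(3,6): no bracket -> illegal
(4,0): flips 1 -> legal
(4,1): flips 1 -> legal
(4,6): flips 1 -> legal
(4,7): no bracket -> illegal
(5,1): no bracket -> illegal
(5,3): no bracket -> illegal
(5,4): no bracket -> illegal
(5,7): no bracket -> illegal
(6,1): flips 1 -> legal
(6,2): flips 1 -> legal
(6,3): no bracket -> illegal
(6,4): no bracket -> illegal
(6,5): no bracket -> illegal
(6,6): flips 1 -> legal
(6,7): flips 3 -> legal
W mobility = 12

Answer: B=6 W=12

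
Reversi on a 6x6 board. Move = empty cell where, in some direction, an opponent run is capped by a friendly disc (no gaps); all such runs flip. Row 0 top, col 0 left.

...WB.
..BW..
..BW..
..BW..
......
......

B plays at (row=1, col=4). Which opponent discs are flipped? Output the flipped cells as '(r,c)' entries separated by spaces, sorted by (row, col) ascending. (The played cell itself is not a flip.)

Dir NW: opp run (0,3), next=edge -> no flip
Dir N: first cell 'B' (not opp) -> no flip
Dir NE: first cell '.' (not opp) -> no flip
Dir W: opp run (1,3) capped by B -> flip
Dir E: first cell '.' (not opp) -> no flip
Dir SW: opp run (2,3) capped by B -> flip
Dir S: first cell '.' (not opp) -> no flip
Dir SE: first cell '.' (not opp) -> no flip

Answer: (1,3) (2,3)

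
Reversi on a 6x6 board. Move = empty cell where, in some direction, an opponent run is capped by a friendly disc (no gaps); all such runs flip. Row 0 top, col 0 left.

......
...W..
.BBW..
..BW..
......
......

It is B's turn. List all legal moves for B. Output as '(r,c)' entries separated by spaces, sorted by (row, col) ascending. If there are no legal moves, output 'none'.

Answer: (0,4) (1,4) (2,4) (3,4) (4,4)

Derivation:
(0,2): no bracket -> illegal
(0,3): no bracket -> illegal
(0,4): flips 1 -> legal
(1,2): no bracket -> illegal
(1,4): flips 1 -> legal
(2,4): flips 1 -> legal
(3,4): flips 1 -> legal
(4,2): no bracket -> illegal
(4,3): no bracket -> illegal
(4,4): flips 1 -> legal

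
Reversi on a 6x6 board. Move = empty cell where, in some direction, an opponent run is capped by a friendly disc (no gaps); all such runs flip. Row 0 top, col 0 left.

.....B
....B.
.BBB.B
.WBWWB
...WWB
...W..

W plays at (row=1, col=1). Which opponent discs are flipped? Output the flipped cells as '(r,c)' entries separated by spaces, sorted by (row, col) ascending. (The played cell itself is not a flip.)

Answer: (2,1) (2,2)

Derivation:
Dir NW: first cell '.' (not opp) -> no flip
Dir N: first cell '.' (not opp) -> no flip
Dir NE: first cell '.' (not opp) -> no flip
Dir W: first cell '.' (not opp) -> no flip
Dir E: first cell '.' (not opp) -> no flip
Dir SW: first cell '.' (not opp) -> no flip
Dir S: opp run (2,1) capped by W -> flip
Dir SE: opp run (2,2) capped by W -> flip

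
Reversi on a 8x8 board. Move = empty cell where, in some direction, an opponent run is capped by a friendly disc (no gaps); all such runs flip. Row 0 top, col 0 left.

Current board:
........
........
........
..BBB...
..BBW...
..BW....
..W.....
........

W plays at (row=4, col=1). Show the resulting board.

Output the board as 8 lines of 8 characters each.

Answer: ........
........
........
..BBB...
.WWWW...
..BW....
..W.....
........

Derivation:
Place W at (4,1); scan 8 dirs for brackets.
Dir NW: first cell '.' (not opp) -> no flip
Dir N: first cell '.' (not opp) -> no flip
Dir NE: opp run (3,2), next='.' -> no flip
Dir W: first cell '.' (not opp) -> no flip
Dir E: opp run (4,2) (4,3) capped by W -> flip
Dir SW: first cell '.' (not opp) -> no flip
Dir S: first cell '.' (not opp) -> no flip
Dir SE: opp run (5,2), next='.' -> no flip
All flips: (4,2) (4,3)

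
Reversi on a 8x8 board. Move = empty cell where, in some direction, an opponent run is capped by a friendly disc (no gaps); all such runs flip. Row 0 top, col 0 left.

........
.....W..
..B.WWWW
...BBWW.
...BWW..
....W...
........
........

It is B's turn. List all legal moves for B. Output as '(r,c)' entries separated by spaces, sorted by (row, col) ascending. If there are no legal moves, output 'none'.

Answer: (0,6) (1,4) (1,6) (3,7) (4,6) (5,5) (5,6) (6,4) (6,5)

Derivation:
(0,4): no bracket -> illegal
(0,5): no bracket -> illegal
(0,6): flips 2 -> legal
(1,3): no bracket -> illegal
(1,4): flips 1 -> legal
(1,6): flips 1 -> legal
(1,7): no bracket -> illegal
(2,3): no bracket -> illegal
(3,7): flips 2 -> legal
(4,6): flips 2 -> legal
(4,7): no bracket -> illegal
(5,3): no bracket -> illegal
(5,5): flips 1 -> legal
(5,6): flips 1 -> legal
(6,3): no bracket -> illegal
(6,4): flips 2 -> legal
(6,5): flips 1 -> legal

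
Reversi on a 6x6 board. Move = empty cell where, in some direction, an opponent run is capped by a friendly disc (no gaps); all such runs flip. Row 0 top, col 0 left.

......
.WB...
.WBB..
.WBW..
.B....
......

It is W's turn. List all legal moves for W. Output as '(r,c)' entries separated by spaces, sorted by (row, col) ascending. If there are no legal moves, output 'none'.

(0,1): no bracket -> illegal
(0,2): no bracket -> illegal
(0,3): flips 1 -> legal
(1,3): flips 3 -> legal
(1,4): no bracket -> illegal
(2,4): flips 2 -> legal
(3,0): no bracket -> illegal
(3,4): no bracket -> illegal
(4,0): no bracket -> illegal
(4,2): no bracket -> illegal
(4,3): flips 1 -> legal
(5,0): no bracket -> illegal
(5,1): flips 1 -> legal
(5,2): no bracket -> illegal

Answer: (0,3) (1,3) (2,4) (4,3) (5,1)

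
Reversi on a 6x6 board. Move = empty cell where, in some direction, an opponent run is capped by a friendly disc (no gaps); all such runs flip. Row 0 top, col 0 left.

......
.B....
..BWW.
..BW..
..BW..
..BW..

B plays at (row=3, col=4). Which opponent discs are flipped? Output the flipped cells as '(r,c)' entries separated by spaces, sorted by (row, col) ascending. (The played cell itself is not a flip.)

Dir NW: opp run (2,3), next='.' -> no flip
Dir N: opp run (2,4), next='.' -> no flip
Dir NE: first cell '.' (not opp) -> no flip
Dir W: opp run (3,3) capped by B -> flip
Dir E: first cell '.' (not opp) -> no flip
Dir SW: opp run (4,3) capped by B -> flip
Dir S: first cell '.' (not opp) -> no flip
Dir SE: first cell '.' (not opp) -> no flip

Answer: (3,3) (4,3)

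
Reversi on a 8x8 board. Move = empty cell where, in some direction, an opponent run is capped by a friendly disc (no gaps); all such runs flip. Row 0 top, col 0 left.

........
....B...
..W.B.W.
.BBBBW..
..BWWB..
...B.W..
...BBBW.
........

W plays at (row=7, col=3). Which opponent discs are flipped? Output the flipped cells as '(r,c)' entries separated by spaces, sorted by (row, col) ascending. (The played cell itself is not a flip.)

Dir NW: first cell '.' (not opp) -> no flip
Dir N: opp run (6,3) (5,3) capped by W -> flip
Dir NE: opp run (6,4) capped by W -> flip
Dir W: first cell '.' (not opp) -> no flip
Dir E: first cell '.' (not opp) -> no flip
Dir SW: edge -> no flip
Dir S: edge -> no flip
Dir SE: edge -> no flip

Answer: (5,3) (6,3) (6,4)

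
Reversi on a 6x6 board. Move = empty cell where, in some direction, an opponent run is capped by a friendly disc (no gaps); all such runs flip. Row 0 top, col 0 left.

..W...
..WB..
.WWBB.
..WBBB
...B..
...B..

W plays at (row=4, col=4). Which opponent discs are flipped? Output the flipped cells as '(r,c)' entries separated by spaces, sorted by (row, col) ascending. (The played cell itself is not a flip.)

Dir NW: opp run (3,3) capped by W -> flip
Dir N: opp run (3,4) (2,4), next='.' -> no flip
Dir NE: opp run (3,5), next=edge -> no flip
Dir W: opp run (4,3), next='.' -> no flip
Dir E: first cell '.' (not opp) -> no flip
Dir SW: opp run (5,3), next=edge -> no flip
Dir S: first cell '.' (not opp) -> no flip
Dir SE: first cell '.' (not opp) -> no flip

Answer: (3,3)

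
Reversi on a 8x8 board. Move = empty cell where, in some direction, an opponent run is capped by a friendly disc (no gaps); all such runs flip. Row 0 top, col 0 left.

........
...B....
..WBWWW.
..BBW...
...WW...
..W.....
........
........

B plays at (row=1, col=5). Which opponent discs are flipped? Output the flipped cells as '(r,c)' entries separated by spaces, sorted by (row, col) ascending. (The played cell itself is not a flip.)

Dir NW: first cell '.' (not opp) -> no flip
Dir N: first cell '.' (not opp) -> no flip
Dir NE: first cell '.' (not opp) -> no flip
Dir W: first cell '.' (not opp) -> no flip
Dir E: first cell '.' (not opp) -> no flip
Dir SW: opp run (2,4) capped by B -> flip
Dir S: opp run (2,5), next='.' -> no flip
Dir SE: opp run (2,6), next='.' -> no flip

Answer: (2,4)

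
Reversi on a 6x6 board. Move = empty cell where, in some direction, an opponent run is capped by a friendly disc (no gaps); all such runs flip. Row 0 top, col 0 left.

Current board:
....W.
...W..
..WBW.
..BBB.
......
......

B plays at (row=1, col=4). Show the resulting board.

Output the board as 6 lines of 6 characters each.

Place B at (1,4); scan 8 dirs for brackets.
Dir NW: first cell '.' (not opp) -> no flip
Dir N: opp run (0,4), next=edge -> no flip
Dir NE: first cell '.' (not opp) -> no flip
Dir W: opp run (1,3), next='.' -> no flip
Dir E: first cell '.' (not opp) -> no flip
Dir SW: first cell 'B' (not opp) -> no flip
Dir S: opp run (2,4) capped by B -> flip
Dir SE: first cell '.' (not opp) -> no flip
All flips: (2,4)

Answer: ....W.
...WB.
..WBB.
..BBB.
......
......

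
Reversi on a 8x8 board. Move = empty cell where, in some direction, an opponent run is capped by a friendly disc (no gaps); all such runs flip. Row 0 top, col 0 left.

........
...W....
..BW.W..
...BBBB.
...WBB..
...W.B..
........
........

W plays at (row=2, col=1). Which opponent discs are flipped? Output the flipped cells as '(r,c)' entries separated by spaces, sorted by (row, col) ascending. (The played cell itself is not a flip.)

Answer: (2,2)

Derivation:
Dir NW: first cell '.' (not opp) -> no flip
Dir N: first cell '.' (not opp) -> no flip
Dir NE: first cell '.' (not opp) -> no flip
Dir W: first cell '.' (not opp) -> no flip
Dir E: opp run (2,2) capped by W -> flip
Dir SW: first cell '.' (not opp) -> no flip
Dir S: first cell '.' (not opp) -> no flip
Dir SE: first cell '.' (not opp) -> no flip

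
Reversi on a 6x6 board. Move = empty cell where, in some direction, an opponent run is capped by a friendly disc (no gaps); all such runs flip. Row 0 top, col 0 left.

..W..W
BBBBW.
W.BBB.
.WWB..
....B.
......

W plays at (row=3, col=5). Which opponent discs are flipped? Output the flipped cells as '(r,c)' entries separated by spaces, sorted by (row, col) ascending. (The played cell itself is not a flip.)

Dir NW: opp run (2,4) (1,3) capped by W -> flip
Dir N: first cell '.' (not opp) -> no flip
Dir NE: edge -> no flip
Dir W: first cell '.' (not opp) -> no flip
Dir E: edge -> no flip
Dir SW: opp run (4,4), next='.' -> no flip
Dir S: first cell '.' (not opp) -> no flip
Dir SE: edge -> no flip

Answer: (1,3) (2,4)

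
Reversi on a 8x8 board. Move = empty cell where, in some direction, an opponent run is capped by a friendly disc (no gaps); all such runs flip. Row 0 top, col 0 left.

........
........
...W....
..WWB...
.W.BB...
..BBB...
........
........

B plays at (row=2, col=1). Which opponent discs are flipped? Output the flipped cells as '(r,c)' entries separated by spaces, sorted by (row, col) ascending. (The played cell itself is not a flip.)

Answer: (3,2)

Derivation:
Dir NW: first cell '.' (not opp) -> no flip
Dir N: first cell '.' (not opp) -> no flip
Dir NE: first cell '.' (not opp) -> no flip
Dir W: first cell '.' (not opp) -> no flip
Dir E: first cell '.' (not opp) -> no flip
Dir SW: first cell '.' (not opp) -> no flip
Dir S: first cell '.' (not opp) -> no flip
Dir SE: opp run (3,2) capped by B -> flip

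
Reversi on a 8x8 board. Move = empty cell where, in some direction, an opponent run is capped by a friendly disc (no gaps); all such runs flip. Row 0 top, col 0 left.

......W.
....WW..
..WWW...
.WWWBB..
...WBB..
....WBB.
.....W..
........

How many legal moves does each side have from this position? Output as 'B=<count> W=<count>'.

Answer: B=12 W=7

Derivation:
-- B to move --
(0,3): no bracket -> illegal
(0,4): flips 2 -> legal
(0,5): no bracket -> illegal
(0,7): no bracket -> illegal
(1,1): flips 2 -> legal
(1,2): flips 1 -> legal
(1,3): flips 1 -> legal
(1,6): no bracket -> illegal
(1,7): no bracket -> illegal
(2,0): no bracket -> illegal
(2,1): no bracket -> illegal
(2,5): no bracket -> illegal
(2,6): no bracket -> illegal
(3,0): flips 3 -> legal
(4,0): no bracket -> illegal
(4,1): no bracket -> illegal
(4,2): flips 1 -> legal
(5,2): flips 1 -> legal
(5,3): flips 1 -> legal
(6,3): flips 1 -> legal
(6,4): flips 1 -> legal
(6,6): no bracket -> illegal
(7,4): flips 1 -> legal
(7,5): flips 1 -> legal
(7,6): no bracket -> illegal
B mobility = 12
-- W to move --
(2,5): flips 4 -> legal
(2,6): no bracket -> illegal
(3,6): flips 3 -> legal
(4,6): flips 3 -> legal
(4,7): flips 1 -> legal
(5,3): no bracket -> illegal
(5,7): flips 2 -> legal
(6,4): no bracket -> illegal
(6,6): flips 2 -> legal
(6,7): flips 3 -> legal
W mobility = 7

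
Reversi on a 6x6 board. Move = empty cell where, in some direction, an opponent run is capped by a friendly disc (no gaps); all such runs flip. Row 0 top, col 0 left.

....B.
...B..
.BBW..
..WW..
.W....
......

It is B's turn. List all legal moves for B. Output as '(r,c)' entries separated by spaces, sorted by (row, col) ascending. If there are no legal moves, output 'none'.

Answer: (2,4) (4,2) (4,3) (4,4)

Derivation:
(1,2): no bracket -> illegal
(1,4): no bracket -> illegal
(2,4): flips 1 -> legal
(3,0): no bracket -> illegal
(3,1): no bracket -> illegal
(3,4): no bracket -> illegal
(4,0): no bracket -> illegal
(4,2): flips 1 -> legal
(4,3): flips 3 -> legal
(4,4): flips 1 -> legal
(5,0): no bracket -> illegal
(5,1): no bracket -> illegal
(5,2): no bracket -> illegal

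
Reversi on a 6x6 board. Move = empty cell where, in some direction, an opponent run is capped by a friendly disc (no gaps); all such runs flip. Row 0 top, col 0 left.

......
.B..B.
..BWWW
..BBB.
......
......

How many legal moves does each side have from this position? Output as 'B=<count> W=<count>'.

-- B to move --
(1,2): flips 1 -> legal
(1,3): flips 1 -> legal
(1,5): flips 1 -> legal
(3,5): no bracket -> illegal
B mobility = 3
-- W to move --
(0,0): no bracket -> illegal
(0,1): no bracket -> illegal
(0,2): no bracket -> illegal
(0,3): flips 1 -> legal
(0,4): flips 1 -> legal
(0,5): flips 1 -> legal
(1,0): no bracket -> illegal
(1,2): no bracket -> illegal
(1,3): no bracket -> illegal
(1,5): no bracket -> illegal
(2,0): no bracket -> illegal
(2,1): flips 1 -> legal
(3,1): no bracket -> illegal
(3,5): no bracket -> illegal
(4,1): flips 1 -> legal
(4,2): flips 1 -> legal
(4,3): flips 2 -> legal
(4,4): flips 1 -> legal
(4,5): flips 1 -> legal
W mobility = 9

Answer: B=3 W=9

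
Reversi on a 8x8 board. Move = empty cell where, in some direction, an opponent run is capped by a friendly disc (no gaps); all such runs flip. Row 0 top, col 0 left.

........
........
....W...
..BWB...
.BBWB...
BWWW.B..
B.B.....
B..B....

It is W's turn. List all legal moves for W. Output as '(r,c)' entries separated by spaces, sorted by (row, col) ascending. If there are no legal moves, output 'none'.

(2,1): flips 1 -> legal
(2,2): flips 2 -> legal
(2,3): no bracket -> illegal
(2,5): flips 1 -> legal
(3,0): flips 1 -> legal
(3,1): flips 3 -> legal
(3,5): flips 2 -> legal
(4,0): flips 2 -> legal
(4,5): flips 1 -> legal
(4,6): no bracket -> illegal
(5,4): flips 2 -> legal
(5,6): no bracket -> illegal
(6,1): no bracket -> illegal
(6,3): no bracket -> illegal
(6,4): no bracket -> illegal
(6,5): no bracket -> illegal
(6,6): flips 2 -> legal
(7,1): flips 1 -> legal
(7,2): flips 1 -> legal
(7,4): no bracket -> illegal

Answer: (2,1) (2,2) (2,5) (3,0) (3,1) (3,5) (4,0) (4,5) (5,4) (6,6) (7,1) (7,2)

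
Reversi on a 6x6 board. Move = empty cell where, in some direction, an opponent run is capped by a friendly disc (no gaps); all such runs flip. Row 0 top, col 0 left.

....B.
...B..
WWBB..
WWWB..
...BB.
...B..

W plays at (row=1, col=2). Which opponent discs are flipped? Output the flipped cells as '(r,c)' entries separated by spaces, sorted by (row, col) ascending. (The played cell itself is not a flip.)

Answer: (2,2)

Derivation:
Dir NW: first cell '.' (not opp) -> no flip
Dir N: first cell '.' (not opp) -> no flip
Dir NE: first cell '.' (not opp) -> no flip
Dir W: first cell '.' (not opp) -> no flip
Dir E: opp run (1,3), next='.' -> no flip
Dir SW: first cell 'W' (not opp) -> no flip
Dir S: opp run (2,2) capped by W -> flip
Dir SE: opp run (2,3), next='.' -> no flip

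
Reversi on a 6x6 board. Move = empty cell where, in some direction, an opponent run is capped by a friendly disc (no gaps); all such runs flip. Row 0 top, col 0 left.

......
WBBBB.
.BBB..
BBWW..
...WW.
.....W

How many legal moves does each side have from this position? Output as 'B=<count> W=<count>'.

-- B to move --
(0,0): no bracket -> illegal
(0,1): no bracket -> illegal
(2,0): no bracket -> illegal
(2,4): no bracket -> illegal
(3,4): flips 2 -> legal
(3,5): no bracket -> illegal
(4,1): flips 1 -> legal
(4,2): flips 1 -> legal
(4,5): no bracket -> illegal
(5,2): no bracket -> illegal
(5,3): flips 2 -> legal
(5,4): flips 2 -> legal
B mobility = 5
-- W to move --
(0,0): flips 2 -> legal
(0,1): no bracket -> illegal
(0,2): flips 2 -> legal
(0,3): flips 2 -> legal
(0,4): no bracket -> illegal
(0,5): flips 2 -> legal
(1,5): flips 4 -> legal
(2,0): no bracket -> illegal
(2,4): no bracket -> illegal
(2,5): no bracket -> illegal
(3,4): no bracket -> illegal
(4,0): no bracket -> illegal
(4,1): no bracket -> illegal
(4,2): no bracket -> illegal
W mobility = 5

Answer: B=5 W=5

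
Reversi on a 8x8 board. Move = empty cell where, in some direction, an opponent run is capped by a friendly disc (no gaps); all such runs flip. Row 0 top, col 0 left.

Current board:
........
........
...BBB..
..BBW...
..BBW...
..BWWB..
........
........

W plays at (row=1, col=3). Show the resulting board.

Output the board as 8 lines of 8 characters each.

Place W at (1,3); scan 8 dirs for brackets.
Dir NW: first cell '.' (not opp) -> no flip
Dir N: first cell '.' (not opp) -> no flip
Dir NE: first cell '.' (not opp) -> no flip
Dir W: first cell '.' (not opp) -> no flip
Dir E: first cell '.' (not opp) -> no flip
Dir SW: first cell '.' (not opp) -> no flip
Dir S: opp run (2,3) (3,3) (4,3) capped by W -> flip
Dir SE: opp run (2,4), next='.' -> no flip
All flips: (2,3) (3,3) (4,3)

Answer: ........
...W....
...WBB..
..BWW...
..BWW...
..BWWB..
........
........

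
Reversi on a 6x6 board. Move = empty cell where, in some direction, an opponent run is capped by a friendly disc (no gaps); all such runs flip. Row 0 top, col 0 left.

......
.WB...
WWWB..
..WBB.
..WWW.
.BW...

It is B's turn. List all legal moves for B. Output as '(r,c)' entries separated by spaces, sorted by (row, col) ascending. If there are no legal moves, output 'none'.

Answer: (0,0) (1,0) (3,0) (3,1) (4,1) (5,3) (5,4) (5,5)

Derivation:
(0,0): flips 2 -> legal
(0,1): no bracket -> illegal
(0,2): no bracket -> illegal
(1,0): flips 1 -> legal
(1,3): no bracket -> illegal
(3,0): flips 1 -> legal
(3,1): flips 1 -> legal
(3,5): no bracket -> illegal
(4,1): flips 1 -> legal
(4,5): no bracket -> illegal
(5,3): flips 2 -> legal
(5,4): flips 1 -> legal
(5,5): flips 1 -> legal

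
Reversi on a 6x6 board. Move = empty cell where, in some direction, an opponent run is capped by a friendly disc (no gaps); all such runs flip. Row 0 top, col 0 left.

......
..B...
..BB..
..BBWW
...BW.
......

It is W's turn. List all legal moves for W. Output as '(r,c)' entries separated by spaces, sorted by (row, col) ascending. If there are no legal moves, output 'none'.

Answer: (0,1) (1,1) (3,1) (4,2) (5,2)

Derivation:
(0,1): flips 2 -> legal
(0,2): no bracket -> illegal
(0,3): no bracket -> illegal
(1,1): flips 2 -> legal
(1,3): no bracket -> illegal
(1,4): no bracket -> illegal
(2,1): no bracket -> illegal
(2,4): no bracket -> illegal
(3,1): flips 2 -> legal
(4,1): no bracket -> illegal
(4,2): flips 1 -> legal
(5,2): flips 1 -> legal
(5,3): no bracket -> illegal
(5,4): no bracket -> illegal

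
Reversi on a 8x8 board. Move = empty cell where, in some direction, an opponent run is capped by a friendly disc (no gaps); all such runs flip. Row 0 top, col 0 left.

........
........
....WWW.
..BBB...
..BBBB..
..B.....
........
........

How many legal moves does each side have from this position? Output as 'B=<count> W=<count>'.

-- B to move --
(1,3): no bracket -> illegal
(1,4): flips 1 -> legal
(1,5): flips 1 -> legal
(1,6): flips 1 -> legal
(1,7): no bracket -> illegal
(2,3): no bracket -> illegal
(2,7): no bracket -> illegal
(3,5): no bracket -> illegal
(3,6): no bracket -> illegal
(3,7): no bracket -> illegal
B mobility = 3
-- W to move --
(2,1): no bracket -> illegal
(2,2): no bracket -> illegal
(2,3): no bracket -> illegal
(3,1): no bracket -> illegal
(3,5): no bracket -> illegal
(3,6): no bracket -> illegal
(4,1): no bracket -> illegal
(4,6): no bracket -> illegal
(5,1): flips 2 -> legal
(5,3): no bracket -> illegal
(5,4): flips 2 -> legal
(5,5): no bracket -> illegal
(5,6): no bracket -> illegal
(6,1): flips 3 -> legal
(6,2): no bracket -> illegal
(6,3): no bracket -> illegal
W mobility = 3

Answer: B=3 W=3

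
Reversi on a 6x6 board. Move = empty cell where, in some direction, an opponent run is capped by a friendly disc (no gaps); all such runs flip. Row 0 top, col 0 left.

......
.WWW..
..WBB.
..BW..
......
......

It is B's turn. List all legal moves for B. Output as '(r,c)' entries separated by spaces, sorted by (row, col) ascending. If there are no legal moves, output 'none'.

Answer: (0,1) (0,2) (0,3) (2,1) (3,4) (4,2) (4,3)

Derivation:
(0,0): no bracket -> illegal
(0,1): flips 1 -> legal
(0,2): flips 3 -> legal
(0,3): flips 1 -> legal
(0,4): no bracket -> illegal
(1,0): no bracket -> illegal
(1,4): no bracket -> illegal
(2,0): no bracket -> illegal
(2,1): flips 1 -> legal
(3,1): no bracket -> illegal
(3,4): flips 1 -> legal
(4,2): flips 1 -> legal
(4,3): flips 1 -> legal
(4,4): no bracket -> illegal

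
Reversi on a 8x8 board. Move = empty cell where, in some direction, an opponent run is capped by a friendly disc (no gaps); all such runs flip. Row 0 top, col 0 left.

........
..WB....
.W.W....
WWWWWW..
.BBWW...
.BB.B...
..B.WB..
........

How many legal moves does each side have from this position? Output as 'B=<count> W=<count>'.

-- B to move --
(0,1): no bracket -> illegal
(0,2): no bracket -> illegal
(0,3): no bracket -> illegal
(1,0): flips 3 -> legal
(1,1): flips 3 -> legal
(1,4): flips 2 -> legal
(2,0): flips 1 -> legal
(2,2): flips 1 -> legal
(2,4): flips 3 -> legal
(2,5): flips 2 -> legal
(2,6): no bracket -> illegal
(3,6): no bracket -> illegal
(4,0): no bracket -> illegal
(4,5): flips 2 -> legal
(4,6): no bracket -> illegal
(5,3): flips 3 -> legal
(5,5): no bracket -> illegal
(6,3): flips 1 -> legal
(7,3): no bracket -> illegal
(7,4): flips 1 -> legal
(7,5): no bracket -> illegal
B mobility = 11
-- W to move --
(0,2): no bracket -> illegal
(0,3): flips 1 -> legal
(0,4): no bracket -> illegal
(1,4): flips 1 -> legal
(2,2): no bracket -> illegal
(2,4): no bracket -> illegal
(4,0): flips 2 -> legal
(4,5): no bracket -> illegal
(5,0): flips 1 -> legal
(5,3): flips 1 -> legal
(5,5): no bracket -> illegal
(5,6): no bracket -> illegal
(6,0): flips 2 -> legal
(6,1): flips 3 -> legal
(6,3): flips 2 -> legal
(6,6): flips 1 -> legal
(7,1): no bracket -> illegal
(7,2): flips 3 -> legal
(7,3): no bracket -> illegal
(7,4): no bracket -> illegal
(7,5): no bracket -> illegal
(7,6): flips 2 -> legal
W mobility = 11

Answer: B=11 W=11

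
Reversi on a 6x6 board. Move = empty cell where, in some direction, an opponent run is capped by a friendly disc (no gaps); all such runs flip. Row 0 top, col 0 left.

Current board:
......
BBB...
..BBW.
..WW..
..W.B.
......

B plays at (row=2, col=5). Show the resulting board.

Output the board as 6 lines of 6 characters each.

Place B at (2,5); scan 8 dirs for brackets.
Dir NW: first cell '.' (not opp) -> no flip
Dir N: first cell '.' (not opp) -> no flip
Dir NE: edge -> no flip
Dir W: opp run (2,4) capped by B -> flip
Dir E: edge -> no flip
Dir SW: first cell '.' (not opp) -> no flip
Dir S: first cell '.' (not opp) -> no flip
Dir SE: edge -> no flip
All flips: (2,4)

Answer: ......
BBB...
..BBBB
..WW..
..W.B.
......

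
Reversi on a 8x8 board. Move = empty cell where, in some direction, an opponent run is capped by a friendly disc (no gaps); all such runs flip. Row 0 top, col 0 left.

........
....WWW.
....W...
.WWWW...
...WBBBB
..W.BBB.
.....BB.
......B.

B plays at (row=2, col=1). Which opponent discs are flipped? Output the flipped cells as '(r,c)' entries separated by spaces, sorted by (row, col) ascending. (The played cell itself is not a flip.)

Dir NW: first cell '.' (not opp) -> no flip
Dir N: first cell '.' (not opp) -> no flip
Dir NE: first cell '.' (not opp) -> no flip
Dir W: first cell '.' (not opp) -> no flip
Dir E: first cell '.' (not opp) -> no flip
Dir SW: first cell '.' (not opp) -> no flip
Dir S: opp run (3,1), next='.' -> no flip
Dir SE: opp run (3,2) (4,3) capped by B -> flip

Answer: (3,2) (4,3)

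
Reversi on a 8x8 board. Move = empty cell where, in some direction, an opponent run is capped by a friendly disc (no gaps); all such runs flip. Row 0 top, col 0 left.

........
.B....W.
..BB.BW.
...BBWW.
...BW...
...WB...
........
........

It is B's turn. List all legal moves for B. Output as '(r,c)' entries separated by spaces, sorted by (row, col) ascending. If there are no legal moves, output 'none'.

Answer: (0,7) (2,7) (3,7) (4,5) (4,7) (5,2) (5,5) (6,3)

Derivation:
(0,5): no bracket -> illegal
(0,6): no bracket -> illegal
(0,7): flips 1 -> legal
(1,5): no bracket -> illegal
(1,7): no bracket -> illegal
(2,4): no bracket -> illegal
(2,7): flips 1 -> legal
(3,7): flips 2 -> legal
(4,2): no bracket -> illegal
(4,5): flips 2 -> legal
(4,6): no bracket -> illegal
(4,7): flips 1 -> legal
(5,2): flips 1 -> legal
(5,5): flips 1 -> legal
(6,2): no bracket -> illegal
(6,3): flips 1 -> legal
(6,4): no bracket -> illegal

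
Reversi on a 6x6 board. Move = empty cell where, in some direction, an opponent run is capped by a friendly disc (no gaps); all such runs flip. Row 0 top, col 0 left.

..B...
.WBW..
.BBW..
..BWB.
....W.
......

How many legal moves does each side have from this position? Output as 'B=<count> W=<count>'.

-- B to move --
(0,0): flips 1 -> legal
(0,1): flips 1 -> legal
(0,3): no bracket -> illegal
(0,4): flips 1 -> legal
(1,0): flips 1 -> legal
(1,4): flips 2 -> legal
(2,0): flips 1 -> legal
(2,4): flips 2 -> legal
(3,5): no bracket -> illegal
(4,2): no bracket -> illegal
(4,3): no bracket -> illegal
(4,5): no bracket -> illegal
(5,3): no bracket -> illegal
(5,4): flips 1 -> legal
(5,5): flips 2 -> legal
B mobility = 9
-- W to move --
(0,1): flips 1 -> legal
(0,3): no bracket -> illegal
(1,0): no bracket -> illegal
(2,0): flips 2 -> legal
(2,4): flips 1 -> legal
(2,5): no bracket -> illegal
(3,0): no bracket -> illegal
(3,1): flips 3 -> legal
(3,5): flips 1 -> legal
(4,1): flips 1 -> legal
(4,2): no bracket -> illegal
(4,3): no bracket -> illegal
(4,5): flips 1 -> legal
W mobility = 7

Answer: B=9 W=7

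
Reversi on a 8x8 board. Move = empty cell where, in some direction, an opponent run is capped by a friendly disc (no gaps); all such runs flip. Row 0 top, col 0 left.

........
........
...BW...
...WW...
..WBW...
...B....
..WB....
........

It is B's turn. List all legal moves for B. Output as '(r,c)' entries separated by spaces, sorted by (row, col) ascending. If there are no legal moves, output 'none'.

Answer: (2,5) (3,1) (3,5) (4,1) (4,5) (6,1) (7,1)

Derivation:
(1,3): no bracket -> illegal
(1,4): no bracket -> illegal
(1,5): no bracket -> illegal
(2,2): no bracket -> illegal
(2,5): flips 2 -> legal
(3,1): flips 1 -> legal
(3,2): no bracket -> illegal
(3,5): flips 1 -> legal
(4,1): flips 1 -> legal
(4,5): flips 2 -> legal
(5,1): no bracket -> illegal
(5,2): no bracket -> illegal
(5,4): no bracket -> illegal
(5,5): no bracket -> illegal
(6,1): flips 1 -> legal
(7,1): flips 1 -> legal
(7,2): no bracket -> illegal
(7,3): no bracket -> illegal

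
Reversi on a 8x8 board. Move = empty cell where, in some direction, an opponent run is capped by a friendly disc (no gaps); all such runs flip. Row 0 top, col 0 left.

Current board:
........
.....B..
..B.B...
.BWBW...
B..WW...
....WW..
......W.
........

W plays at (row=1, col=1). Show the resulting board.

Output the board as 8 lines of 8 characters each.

Answer: ........
.W...B..
..W.B...
.BWWW...
B..WW...
....WW..
......W.
........

Derivation:
Place W at (1,1); scan 8 dirs for brackets.
Dir NW: first cell '.' (not opp) -> no flip
Dir N: first cell '.' (not opp) -> no flip
Dir NE: first cell '.' (not opp) -> no flip
Dir W: first cell '.' (not opp) -> no flip
Dir E: first cell '.' (not opp) -> no flip
Dir SW: first cell '.' (not opp) -> no flip
Dir S: first cell '.' (not opp) -> no flip
Dir SE: opp run (2,2) (3,3) capped by W -> flip
All flips: (2,2) (3,3)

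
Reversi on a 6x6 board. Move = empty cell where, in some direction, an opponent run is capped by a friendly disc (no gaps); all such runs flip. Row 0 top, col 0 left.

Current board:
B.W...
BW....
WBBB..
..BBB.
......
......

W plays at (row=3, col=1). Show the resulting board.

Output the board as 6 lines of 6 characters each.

Answer: B.W...
BW....
WWBB..
.WBBB.
......
......

Derivation:
Place W at (3,1); scan 8 dirs for brackets.
Dir NW: first cell 'W' (not opp) -> no flip
Dir N: opp run (2,1) capped by W -> flip
Dir NE: opp run (2,2), next='.' -> no flip
Dir W: first cell '.' (not opp) -> no flip
Dir E: opp run (3,2) (3,3) (3,4), next='.' -> no flip
Dir SW: first cell '.' (not opp) -> no flip
Dir S: first cell '.' (not opp) -> no flip
Dir SE: first cell '.' (not opp) -> no flip
All flips: (2,1)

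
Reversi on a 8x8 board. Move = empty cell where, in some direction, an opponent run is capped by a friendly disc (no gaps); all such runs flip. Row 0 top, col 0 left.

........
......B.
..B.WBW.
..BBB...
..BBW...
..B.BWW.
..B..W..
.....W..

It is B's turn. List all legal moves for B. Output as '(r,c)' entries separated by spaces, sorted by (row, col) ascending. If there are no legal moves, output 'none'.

Answer: (1,4) (1,5) (2,3) (2,7) (3,6) (4,5) (5,7) (6,6) (7,6)

Derivation:
(1,3): no bracket -> illegal
(1,4): flips 1 -> legal
(1,5): flips 1 -> legal
(1,7): no bracket -> illegal
(2,3): flips 1 -> legal
(2,7): flips 1 -> legal
(3,5): no bracket -> illegal
(3,6): flips 1 -> legal
(3,7): no bracket -> illegal
(4,5): flips 1 -> legal
(4,6): no bracket -> illegal
(4,7): no bracket -> illegal
(5,3): no bracket -> illegal
(5,7): flips 2 -> legal
(6,4): no bracket -> illegal
(6,6): flips 2 -> legal
(6,7): no bracket -> illegal
(7,4): no bracket -> illegal
(7,6): flips 1 -> legal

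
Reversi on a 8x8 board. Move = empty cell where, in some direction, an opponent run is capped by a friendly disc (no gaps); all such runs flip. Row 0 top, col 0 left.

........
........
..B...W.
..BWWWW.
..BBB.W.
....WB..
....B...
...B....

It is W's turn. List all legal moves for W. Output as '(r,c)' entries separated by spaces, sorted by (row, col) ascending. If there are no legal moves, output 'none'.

(1,1): flips 1 -> legal
(1,2): no bracket -> illegal
(1,3): no bracket -> illegal
(2,1): flips 2 -> legal
(2,3): no bracket -> illegal
(3,1): flips 1 -> legal
(4,1): no bracket -> illegal
(4,5): no bracket -> illegal
(5,1): flips 1 -> legal
(5,2): flips 1 -> legal
(5,3): flips 2 -> legal
(5,6): flips 1 -> legal
(6,2): no bracket -> illegal
(6,3): no bracket -> illegal
(6,5): no bracket -> illegal
(6,6): flips 2 -> legal
(7,2): no bracket -> illegal
(7,4): flips 1 -> legal
(7,5): no bracket -> illegal

Answer: (1,1) (2,1) (3,1) (5,1) (5,2) (5,3) (5,6) (6,6) (7,4)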